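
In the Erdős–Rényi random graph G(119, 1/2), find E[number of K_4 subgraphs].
E[# K_4] = C(119, 4) · (1/2)^C(4, 2) = 7940751 / 2^6 = 124074.234375

For each 4-subset S of vertices (there are C(119, 4) = 7940751 such S), let X_S = 1 if S induces a K_4 (all C(4, 2) = 6 edges present). Then P(X_S = 1) = (1/2)^6 = 1/64. By linearity of expectation, E[# K_4] = C(119, 4) · (1/2)^6 = 7940751 / 64 = 124074.234375.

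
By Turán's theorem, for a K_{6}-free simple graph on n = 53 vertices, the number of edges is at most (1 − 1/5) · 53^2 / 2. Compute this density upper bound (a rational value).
Turán density bound = (4/5) · 53^2/2 = 5618/5 ≈ 1123.6

Turán's theorem: ex(n, K_{r+1}) is achieved by the complete r-partite Turán graph T(n, r) with parts as balanced as possible, and is at most (1 − 1/r) · n^2/2. For r = 5, n = 53: the density bound is (4/5) · 2809/2 = 5618/5 ≈ 1123.6. The integer-valued extremum is e(T(53, 5)) = 1123, which is strictly less than the density bound 5618/5 since 5 ∤ 53 (the parts of T(53, 5) cannot all be equal).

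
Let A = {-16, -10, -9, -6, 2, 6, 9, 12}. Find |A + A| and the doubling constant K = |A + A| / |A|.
K = |A + A| / |A| = 30/8 = 15/4

Enumerate A + A = {a + b : a, b ∈ A}. With |A| = 8, there are |A|^2 = 64 ordered sum pairs; collecting distinct values, A + A = {-32, -26, -25, -22, -20, -19, -18, -16, -15, -14, -12, -10, -8, -7, -4, -3, -1, 0, 2, 3, 4, 6, 8, 11, 12, 14, 15, 18, 21, 24}, so |A + A| = 30. Thus K = 30/8 = 15/4. For comparison, the minimum possible |A + A| over all 8-element sets is 2·8 − 1 = 15 (so min K = 15/8), attained only by arithmetic progressions.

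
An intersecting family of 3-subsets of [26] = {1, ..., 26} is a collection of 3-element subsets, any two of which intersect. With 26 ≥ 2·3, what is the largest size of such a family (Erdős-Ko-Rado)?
max |F| = C(25, 2) = 300

The Erdős-Ko-Rado theorem states: for n ≥ 2k, an intersecting family of k-subsets of an n-element set has size at most C(n − 1, k − 1), with equality for 'star' families {A ⊆ [n] : |A| = k, i ∈ A} (fix an element i). For n = 26, k = 3: C(25, 2) = 300.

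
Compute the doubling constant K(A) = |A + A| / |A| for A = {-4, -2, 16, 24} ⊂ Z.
K = |A + A| / |A| = 10/4 = 5/2

Enumerate A + A = {a + b : a, b ∈ A}. With |A| = 4, there are |A|^2 = 16 ordered sum pairs; collecting distinct values, A + A = {-8, -6, -4, 12, 14, 20, 22, 32, 40, 48}, so |A + A| = 10. Thus K = 10/4 = 5/2. For comparison, the minimum possible |A + A| over all 4-element sets is 2·4 − 1 = 7 (so min K = 7/4), attained only by arithmetic progressions.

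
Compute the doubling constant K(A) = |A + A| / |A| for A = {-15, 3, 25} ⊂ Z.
K = |A + A| / |A| = 6/3 = 2

Enumerate A + A = {a + b : a, b ∈ A}. With |A| = 3, there are |A|^2 = 9 ordered sum pairs; collecting distinct values, A + A = {-30, -12, 6, 10, 28, 50}, so |A + A| = 6. Thus K = 6/3 = 2. For comparison, the minimum possible |A + A| over all 3-element sets is 2·3 − 1 = 5 (so min K = 5/3), attained only by arithmetic progressions.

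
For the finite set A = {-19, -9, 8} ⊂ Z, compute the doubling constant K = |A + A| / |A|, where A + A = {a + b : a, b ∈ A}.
K = |A + A| / |A| = 6/3 = 2

Enumerate A + A = {a + b : a, b ∈ A}. With |A| = 3, there are |A|^2 = 9 ordered sum pairs; collecting distinct values, A + A = {-38, -28, -18, -11, -1, 16}, so |A + A| = 6. Thus K = 6/3 = 2. For comparison, the minimum possible |A + A| over all 3-element sets is 2·3 − 1 = 5 (so min K = 5/3), attained only by arithmetic progressions.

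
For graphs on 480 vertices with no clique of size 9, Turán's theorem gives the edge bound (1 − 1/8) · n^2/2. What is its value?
Turán density bound = (7/8) · 480^2/2 = 100800

Turán's theorem: ex(n, K_{r+1}) is achieved by the complete r-partite Turán graph T(n, r) with parts as balanced as possible, and is at most (1 − 1/r) · n^2/2. For r = 8, n = 480: the density bound is (7/8) · 230400/2 = 100800. Since 8 ∣ 480, the Turán graph T(480, 8) has parts of equal size 60, and its edge count e(T(480, 8)) = 100800 attains the density bound exactly.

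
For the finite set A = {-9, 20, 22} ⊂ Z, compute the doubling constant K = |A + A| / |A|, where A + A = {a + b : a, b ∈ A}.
K = |A + A| / |A| = 6/3 = 2

Enumerate A + A = {a + b : a, b ∈ A}. With |A| = 3, there are |A|^2 = 9 ordered sum pairs; collecting distinct values, A + A = {-18, 11, 13, 40, 42, 44}, so |A + A| = 6. Thus K = 6/3 = 2. For comparison, the minimum possible |A + A| over all 3-element sets is 2·3 − 1 = 5 (so min K = 5/3), attained only by arithmetic progressions.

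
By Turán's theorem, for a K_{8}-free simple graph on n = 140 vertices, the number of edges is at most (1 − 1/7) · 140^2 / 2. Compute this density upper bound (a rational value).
Turán density bound = (6/7) · 140^2/2 = 8400

Turán's theorem: ex(n, K_{r+1}) is achieved by the complete r-partite Turán graph T(n, r) with parts as balanced as possible, and is at most (1 − 1/r) · n^2/2. For r = 7, n = 140: the density bound is (6/7) · 19600/2 = 8400. Since 7 ∣ 140, the Turán graph T(140, 7) has parts of equal size 20, and its edge count e(T(140, 7)) = 8400 attains the density bound exactly.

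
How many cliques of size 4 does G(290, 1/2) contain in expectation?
E[# K_4] = C(290, 4) · (1/2)^C(4, 2) = 288641640 / 2^6 = 36080205/8 = 4510025.625

For each 4-subset S of vertices (there are C(290, 4) = 288641640 such S), let X_S = 1 if S induces a K_4 (all C(4, 2) = 6 edges present). Then P(X_S = 1) = (1/2)^6 = 1/64. By linearity of expectation, E[# K_4] = C(290, 4) · (1/2)^6 = 288641640 / 64 = 36080205/8 = 4510025.625.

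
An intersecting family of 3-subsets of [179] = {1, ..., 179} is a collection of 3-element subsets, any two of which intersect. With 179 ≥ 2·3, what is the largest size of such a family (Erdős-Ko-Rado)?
max |F| = C(178, 2) = 15753

The Erdős-Ko-Rado theorem states: for n ≥ 2k, an intersecting family of k-subsets of an n-element set has size at most C(n − 1, k − 1), with equality for 'star' families {A ⊆ [n] : |A| = k, i ∈ A} (fix an element i). For n = 179, k = 3: C(178, 2) = 15753.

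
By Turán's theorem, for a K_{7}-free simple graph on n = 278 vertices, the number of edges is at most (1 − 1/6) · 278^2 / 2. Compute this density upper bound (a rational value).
Turán density bound = (5/6) · 278^2/2 = 96605/3 ≈ 32201.6667

Turán's theorem: ex(n, K_{r+1}) is achieved by the complete r-partite Turán graph T(n, r) with parts as balanced as possible, and is at most (1 − 1/r) · n^2/2. For r = 6, n = 278: the density bound is (5/6) · 77284/2 = 96605/3 ≈ 32201.6667. The integer-valued extremum is e(T(278, 6)) = 32201, which is strictly less than the density bound 96605/3 since 6 ∤ 278 (the parts of T(278, 6) cannot all be equal).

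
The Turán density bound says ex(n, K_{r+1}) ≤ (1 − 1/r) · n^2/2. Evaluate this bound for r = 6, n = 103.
Turán density bound = (5/6) · 103^2/2 = 53045/12 ≈ 4420.4167

Turán's theorem: ex(n, K_{r+1}) is achieved by the complete r-partite Turán graph T(n, r) with parts as balanced as possible, and is at most (1 − 1/r) · n^2/2. For r = 6, n = 103: the density bound is (5/6) · 10609/2 = 53045/12 ≈ 4420.4167. The integer-valued extremum is e(T(103, 6)) = 4420, which is strictly less than the density bound 53045/12 since 6 ∤ 103 (the parts of T(103, 6) cannot all be equal).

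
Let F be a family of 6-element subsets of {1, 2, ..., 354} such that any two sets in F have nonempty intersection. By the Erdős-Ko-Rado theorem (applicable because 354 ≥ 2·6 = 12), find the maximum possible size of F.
max |F| = C(353, 5) = 44395270920

The Erdős-Ko-Rado theorem states: for n ≥ 2k, an intersecting family of k-subsets of an n-element set has size at most C(n − 1, k − 1), with equality for 'star' families {A ⊆ [n] : |A| = k, i ∈ A} (fix an element i). For n = 354, k = 6: C(353, 5) = 44395270920.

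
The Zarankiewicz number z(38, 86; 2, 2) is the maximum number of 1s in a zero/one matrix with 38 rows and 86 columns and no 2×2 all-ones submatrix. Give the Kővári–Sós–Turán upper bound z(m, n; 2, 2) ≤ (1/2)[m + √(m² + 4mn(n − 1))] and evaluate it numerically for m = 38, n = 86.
z(38, 86; 2, 2) ≤ (1/2)[38 + √(38² + 4·38·86·85)] = (1/2)[38 + √1112564] = 546.3907

Kővári–Sós–Turán: let r_1, ..., r_38 be the row sums and z = Σ r_i the total number of 1s. Each pair of columns can share at most one row with both entries 1 (else a 2×2 all-ones block appears), so Σ_i C(r_i, 2) ≤ C(86, 2) = 3655. By convexity Σ_i C(r_i, 2) ≥ 38·C(z/38, 2) = z(z − 38)/(2·38), giving z² − 38z − 38·86·85 ≤ 0 and hence z ≤ (1/2)[38 + √(1444 + 4·277780)] = (1/2)[38 + √1112564] ≈ (1/2)(38 + 1054.7815) = 546.3907.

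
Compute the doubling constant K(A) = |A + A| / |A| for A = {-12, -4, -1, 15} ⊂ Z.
K = |A + A| / |A| = 10/4 = 5/2

Enumerate A + A = {a + b : a, b ∈ A}. With |A| = 4, there are |A|^2 = 16 ordered sum pairs; collecting distinct values, A + A = {-24, -16, -13, -8, -5, -2, 3, 11, 14, 30}, so |A + A| = 10. Thus K = 10/4 = 5/2. For comparison, the minimum possible |A + A| over all 4-element sets is 2·4 − 1 = 7 (so min K = 7/4), attained only by arithmetic progressions.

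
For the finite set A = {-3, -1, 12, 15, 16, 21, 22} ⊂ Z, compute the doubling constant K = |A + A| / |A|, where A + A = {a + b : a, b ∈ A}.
K = |A + A| / |A| = 27/7

Enumerate A + A = {a + b : a, b ∈ A}. With |A| = 7, there are |A|^2 = 49 ordered sum pairs; collecting distinct values, A + A = {-6, -4, -2, 9, 11, 12, 13, 14, 15, 18, 19, 20, 21, 24, 27, 28, 30, 31, 32, 33, 34, 36, 37, 38, 42, 43, 44}, so |A + A| = 27. Thus K = 27/7. For comparison, the minimum possible |A + A| over all 7-element sets is 2·7 − 1 = 13 (so min K = 13/7), attained only by arithmetic progressions.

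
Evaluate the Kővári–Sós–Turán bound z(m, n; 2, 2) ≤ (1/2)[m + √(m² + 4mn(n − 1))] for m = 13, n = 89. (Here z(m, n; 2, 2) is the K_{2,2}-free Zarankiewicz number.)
z(13, 89; 2, 2) ≤ (1/2)[13 + √(13² + 4·13·89·88)] = (1/2)[13 + √407433] = 325.6524

Kővári–Sós–Turán: let r_1, ..., r_13 be the row sums and z = Σ r_i the total number of 1s. Each pair of columns can share at most one row with both entries 1 (else a 2×2 all-ones block appears), so Σ_i C(r_i, 2) ≤ C(89, 2) = 3916. By convexity Σ_i C(r_i, 2) ≥ 13·C(z/13, 2) = z(z − 13)/(2·13), giving z² − 13z − 13·89·88 ≤ 0 and hence z ≤ (1/2)[13 + √(169 + 4·101816)] = (1/2)[13 + √407433] ≈ (1/2)(13 + 638.3048) = 325.6524.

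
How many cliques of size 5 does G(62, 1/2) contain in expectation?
E[# K_5] = C(62, 5) · (1/2)^C(5, 2) = 6471002 / 2^10 = 3235501/512 ≈ 6319.337891

For each 5-subset S of vertices (there are C(62, 5) = 6471002 such S), let X_S = 1 if S induces a K_5 (all C(5, 2) = 10 edges present). Then P(X_S = 1) = (1/2)^10 = 1/1024. By linearity of expectation, E[# K_5] = C(62, 5) · (1/2)^10 = 6471002 / 1024 = 3235501/512 ≈ 6319.337891.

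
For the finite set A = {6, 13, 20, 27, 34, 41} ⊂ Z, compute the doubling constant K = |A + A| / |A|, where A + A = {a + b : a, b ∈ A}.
K = |A + A| / |A| = 11/6

Enumerate A + A = {a + b : a, b ∈ A}. With |A| = 6, there are |A|^2 = 36 ordered sum pairs; collecting distinct values, A + A = {12, 19, 26, 33, 40, 47, 54, 61, 68, 75, 82}, so |A + A| = 11. Thus K = 11/6. Here |A + A| = 2|A| − 1 = 11, the minimum possible — so K = 11/6 is minimal, which holds iff A is an arithmetic progression.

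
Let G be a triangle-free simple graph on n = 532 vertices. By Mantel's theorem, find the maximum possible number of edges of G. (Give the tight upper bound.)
ex(532, K_3) = ⌊532^2/4⌋ = 70756

Mantel (1907): a triangle-free graph on n vertices has at most ⌊n^2/4⌋ edges, with equality for the complete bipartite graph K_{⌊n/2⌋, ⌈n/2⌉}. For n = 532: ⌊532^2/4⌋ = ⌊283024/4⌋ = 70756. The extremal graph is K_{266, 266}, which has 266·266 = 70756 edges.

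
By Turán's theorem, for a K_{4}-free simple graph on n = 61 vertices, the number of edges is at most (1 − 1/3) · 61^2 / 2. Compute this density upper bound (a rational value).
Turán density bound = (2/3) · 61^2/2 = 3721/3 ≈ 1240.3333

Turán's theorem: ex(n, K_{r+1}) is achieved by the complete r-partite Turán graph T(n, r) with parts as balanced as possible, and is at most (1 − 1/r) · n^2/2. For r = 3, n = 61: the density bound is (2/3) · 3721/2 = 3721/3 ≈ 1240.3333. The integer-valued extremum is e(T(61, 3)) = 1240, which is strictly less than the density bound 3721/3 since 3 ∤ 61 (the parts of T(61, 3) cannot all be equal).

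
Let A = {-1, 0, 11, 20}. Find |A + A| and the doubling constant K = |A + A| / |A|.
K = |A + A| / |A| = 10/4 = 5/2

Enumerate A + A = {a + b : a, b ∈ A}. With |A| = 4, there are |A|^2 = 16 ordered sum pairs; collecting distinct values, A + A = {-2, -1, 0, 10, 11, 19, 20, 22, 31, 40}, so |A + A| = 10. Thus K = 10/4 = 5/2. For comparison, the minimum possible |A + A| over all 4-element sets is 2·4 − 1 = 7 (so min K = 7/4), attained only by arithmetic progressions.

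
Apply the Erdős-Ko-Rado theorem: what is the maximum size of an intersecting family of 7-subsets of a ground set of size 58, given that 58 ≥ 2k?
max |F| = C(57, 6) = 36288252

Erdős-Ko-Rado (1961): when n ≥ 2k, max |F| = C(n−1, k−1). The bound is attained by the star {A : i ∈ A} for any fixed i ∈ [n]. Here C(58−1, 7−1) = C(57, 6) = 36288252.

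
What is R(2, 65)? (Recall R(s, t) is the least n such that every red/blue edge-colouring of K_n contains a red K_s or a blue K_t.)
R(2, 65) = 65

R(2, k) = k for all k ≥ 2: in a 2-colouring of K_k, either some edge is red (a red K_2) or all edges are blue (a blue K_k). And K_{64} coloured all-blue has no blue K_65, so R(2, 65) > 64. Hence R(2, 65) = 65.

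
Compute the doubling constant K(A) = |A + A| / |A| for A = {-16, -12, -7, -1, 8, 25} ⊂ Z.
K = |A + A| / |A| = 20/6 = 10/3

Enumerate A + A = {a + b : a, b ∈ A}. With |A| = 6, there are |A|^2 = 36 ordered sum pairs; collecting distinct values, A + A = {-32, -28, -24, -23, -19, -17, -14, -13, -8, -4, -2, 1, 7, 9, 13, 16, 18, 24, 33, 50}, so |A + A| = 20. Thus K = 20/6 = 10/3. For comparison, the minimum possible |A + A| over all 6-element sets is 2·6 − 1 = 11 (so min K = 11/6), attained only by arithmetic progressions.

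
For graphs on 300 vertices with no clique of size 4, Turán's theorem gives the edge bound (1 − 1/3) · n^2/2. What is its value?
Turán density bound = (2/3) · 300^2/2 = 30000

Turán's theorem: ex(n, K_{r+1}) is achieved by the complete r-partite Turán graph T(n, r) with parts as balanced as possible, and is at most (1 − 1/r) · n^2/2. For r = 3, n = 300: the density bound is (2/3) · 90000/2 = 30000. Since 3 ∣ 300, the Turán graph T(300, 3) has parts of equal size 100, and its edge count e(T(300, 3)) = 30000 attains the density bound exactly.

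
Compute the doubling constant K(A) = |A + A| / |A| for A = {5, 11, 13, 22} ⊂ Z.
K = |A + A| / |A| = 10/4 = 5/2

Enumerate A + A = {a + b : a, b ∈ A}. With |A| = 4, there are |A|^2 = 16 ordered sum pairs; collecting distinct values, A + A = {10, 16, 18, 22, 24, 26, 27, 33, 35, 44}, so |A + A| = 10. Thus K = 10/4 = 5/2. For comparison, the minimum possible |A + A| over all 4-element sets is 2·4 − 1 = 7 (so min K = 7/4), attained only by arithmetic progressions.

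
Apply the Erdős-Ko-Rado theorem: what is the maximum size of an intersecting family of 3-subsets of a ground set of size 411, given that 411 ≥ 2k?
max |F| = C(410, 2) = 83845

Erdős-Ko-Rado (1961): when n ≥ 2k, max |F| = C(n−1, k−1). The bound is attained by the star {A : i ∈ A} for any fixed i ∈ [n]. Here C(411−1, 3−1) = C(410, 2) = 83845.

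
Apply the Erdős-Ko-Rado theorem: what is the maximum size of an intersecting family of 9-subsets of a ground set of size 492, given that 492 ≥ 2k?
max |F| = C(491, 8) = 79111216102124745

Erdős-Ko-Rado (1961): when n ≥ 2k, max |F| = C(n−1, k−1). The bound is attained by the star {A : i ∈ A} for any fixed i ∈ [n]. Here C(492−1, 9−1) = C(491, 8) = 79111216102124745.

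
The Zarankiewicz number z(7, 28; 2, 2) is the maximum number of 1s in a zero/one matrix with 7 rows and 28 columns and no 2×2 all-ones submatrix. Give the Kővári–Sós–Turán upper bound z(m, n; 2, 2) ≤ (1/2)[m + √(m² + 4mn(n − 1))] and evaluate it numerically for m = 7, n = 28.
z(7, 28; 2, 2) ≤ (1/2)[7 + √(7² + 4·7·28·27)] = (1/2)[7 + √21217] = 76.3303

Kővári–Sós–Turán: let r_1, ..., r_7 be the row sums and z = Σ r_i the total number of 1s. Each pair of columns can share at most one row with both entries 1 (else a 2×2 all-ones block appears), so Σ_i C(r_i, 2) ≤ C(28, 2) = 378. By convexity Σ_i C(r_i, 2) ≥ 7·C(z/7, 2) = z(z − 7)/(2·7), giving z² − 7z − 7·28·27 ≤ 0 and hence z ≤ (1/2)[7 + √(49 + 4·5292)] = (1/2)[7 + √21217] ≈ (1/2)(7 + 145.6606) = 76.3303.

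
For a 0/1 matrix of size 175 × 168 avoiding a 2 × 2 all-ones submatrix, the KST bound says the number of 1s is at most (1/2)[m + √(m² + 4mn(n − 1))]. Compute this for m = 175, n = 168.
z(175, 168; 2, 2) ≤ (1/2)[175 + √(175² + 4·175·168·167)] = (1/2)[175 + √19669825] = 2305.0338

Kővári–Sós–Turán: let r_1, ..., r_175 be the row sums and z = Σ r_i the total number of 1s. Each pair of columns can share at most one row with both entries 1 (else a 2×2 all-ones block appears), so Σ_i C(r_i, 2) ≤ C(168, 2) = 14028. By convexity Σ_i C(r_i, 2) ≥ 175·C(z/175, 2) = z(z − 175)/(2·175), giving z² − 175z − 175·168·167 ≤ 0 and hence z ≤ (1/2)[175 + √(30625 + 4·4909800)] = (1/2)[175 + √19669825] ≈ (1/2)(175 + 4435.0676) = 2305.0338.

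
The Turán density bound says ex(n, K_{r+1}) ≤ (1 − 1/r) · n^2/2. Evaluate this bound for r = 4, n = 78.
Turán density bound = (3/4) · 78^2/2 = 4563/2 ≈ 2281.5

Turán's theorem: ex(n, K_{r+1}) is achieved by the complete r-partite Turán graph T(n, r) with parts as balanced as possible, and is at most (1 − 1/r) · n^2/2. For r = 4, n = 78: the density bound is (3/4) · 6084/2 = 4563/2 ≈ 2281.5. The integer-valued extremum is e(T(78, 4)) = 2281, which is strictly less than the density bound 4563/2 since 4 ∤ 78 (the parts of T(78, 4) cannot all be equal).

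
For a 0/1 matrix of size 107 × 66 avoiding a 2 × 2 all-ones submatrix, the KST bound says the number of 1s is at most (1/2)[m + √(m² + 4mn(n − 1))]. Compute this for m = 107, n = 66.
z(107, 66; 2, 2) ≤ (1/2)[107 + √(107² + 4·107·66·65)] = (1/2)[107 + √1847569] = 733.1266

Kővári–Sós–Turán: let r_1, ..., r_107 be the row sums and z = Σ r_i the total number of 1s. Each pair of columns can share at most one row with both entries 1 (else a 2×2 all-ones block appears), so Σ_i C(r_i, 2) ≤ C(66, 2) = 2145. By convexity Σ_i C(r_i, 2) ≥ 107·C(z/107, 2) = z(z − 107)/(2·107), giving z² − 107z − 107·66·65 ≤ 0 and hence z ≤ (1/2)[107 + √(11449 + 4·459030)] = (1/2)[107 + √1847569] ≈ (1/2)(107 + 1359.2531) = 733.1266.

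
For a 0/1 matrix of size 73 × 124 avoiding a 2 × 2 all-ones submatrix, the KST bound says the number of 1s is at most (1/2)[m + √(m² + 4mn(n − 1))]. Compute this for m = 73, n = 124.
z(73, 124; 2, 2) ≤ (1/2)[73 + √(73² + 4·73·124·123)] = (1/2)[73 + √4458913] = 1092.3069

Kővári–Sós–Turán: let r_1, ..., r_73 be the row sums and z = Σ r_i the total number of 1s. Each pair of columns can share at most one row with both entries 1 (else a 2×2 all-ones block appears), so Σ_i C(r_i, 2) ≤ C(124, 2) = 7626. By convexity Σ_i C(r_i, 2) ≥ 73·C(z/73, 2) = z(z − 73)/(2·73), giving z² − 73z − 73·124·123 ≤ 0 and hence z ≤ (1/2)[73 + √(5329 + 4·1113396)] = (1/2)[73 + √4458913] ≈ (1/2)(73 + 2111.6138) = 1092.3069.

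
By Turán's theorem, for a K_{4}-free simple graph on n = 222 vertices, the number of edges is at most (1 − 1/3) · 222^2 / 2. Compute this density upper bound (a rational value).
Turán density bound = (2/3) · 222^2/2 = 16428

Turán's theorem: ex(n, K_{r+1}) is achieved by the complete r-partite Turán graph T(n, r) with parts as balanced as possible, and is at most (1 − 1/r) · n^2/2. For r = 3, n = 222: the density bound is (2/3) · 49284/2 = 16428. Since 3 ∣ 222, the Turán graph T(222, 3) has parts of equal size 74, and its edge count e(T(222, 3)) = 16428 attains the density bound exactly.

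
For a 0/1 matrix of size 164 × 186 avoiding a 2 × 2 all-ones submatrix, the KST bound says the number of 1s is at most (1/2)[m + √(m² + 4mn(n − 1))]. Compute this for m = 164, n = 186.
z(164, 186; 2, 2) ≤ (1/2)[164 + √(164² + 4·164·186·185)] = (1/2)[164 + √22599856] = 2458.9653

Kővári–Sós–Turán: let r_1, ..., r_164 be the row sums and z = Σ r_i the total number of 1s. Each pair of columns can share at most one row with both entries 1 (else a 2×2 all-ones block appears), so Σ_i C(r_i, 2) ≤ C(186, 2) = 17205. By convexity Σ_i C(r_i, 2) ≥ 164·C(z/164, 2) = z(z − 164)/(2·164), giving z² − 164z − 164·186·185 ≤ 0 and hence z ≤ (1/2)[164 + √(26896 + 4·5643240)] = (1/2)[164 + √22599856] ≈ (1/2)(164 + 4753.9306) = 2458.9653.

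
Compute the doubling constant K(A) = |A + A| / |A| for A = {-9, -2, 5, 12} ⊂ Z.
K = |A + A| / |A| = 7/4

Enumerate A + A = {a + b : a, b ∈ A}. With |A| = 4, there are |A|^2 = 16 ordered sum pairs; collecting distinct values, A + A = {-18, -11, -4, 3, 10, 17, 24}, so |A + A| = 7. Thus K = 7/4. Here |A + A| = 2|A| − 1 = 7, the minimum possible — so K = 7/4 is minimal, which holds iff A is an arithmetic progression.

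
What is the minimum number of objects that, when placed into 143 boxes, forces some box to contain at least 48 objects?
n = (48 − 1)·143 + 1 = 6722

By the generalised pigeonhole principle, to guarantee some box contains ≥ r objects we need more than (r − 1) · k objects total. Threshold: n = (r − 1) · k + 1. With r = 48 and k = 143: n = 47 · 143 + 1 = 6721 + 1 = 6722. For n = 6721 = 47 · 143, we can put exactly 47 objects in every box, avoiding 48 in any single one — so 6722 is tight.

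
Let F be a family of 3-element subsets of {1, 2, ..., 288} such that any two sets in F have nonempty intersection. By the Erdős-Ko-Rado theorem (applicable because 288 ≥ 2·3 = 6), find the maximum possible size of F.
max |F| = C(287, 2) = 41041

Erdős-Ko-Rado (1961): when n ≥ 2k, max |F| = C(n−1, k−1). The bound is attained by the star {A : i ∈ A} for any fixed i ∈ [n]. Here C(288−1, 3−1) = C(287, 2) = 41041.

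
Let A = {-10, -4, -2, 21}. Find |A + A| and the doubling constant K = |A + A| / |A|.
K = |A + A| / |A| = 10/4 = 5/2

Enumerate A + A = {a + b : a, b ∈ A}. With |A| = 4, there are |A|^2 = 16 ordered sum pairs; collecting distinct values, A + A = {-20, -14, -12, -8, -6, -4, 11, 17, 19, 42}, so |A + A| = 10. Thus K = 10/4 = 5/2. For comparison, the minimum possible |A + A| over all 4-element sets is 2·4 − 1 = 7 (so min K = 7/4), attained only by arithmetic progressions.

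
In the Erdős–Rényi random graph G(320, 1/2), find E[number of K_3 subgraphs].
E[# K_3] = C(320, 3) · (1/2)^C(3, 2) = 5410240 / 2^3 = 676280

For each 3-subset S of vertices (there are C(320, 3) = 5410240 such S), let X_S = 1 if S induces a K_3 (all C(3, 2) = 3 edges present). Then P(X_S = 1) = (1/2)^3 = 1/8. By linearity of expectation, E[# K_3] = C(320, 3) · (1/2)^3 = 5410240 / 8 = 676280.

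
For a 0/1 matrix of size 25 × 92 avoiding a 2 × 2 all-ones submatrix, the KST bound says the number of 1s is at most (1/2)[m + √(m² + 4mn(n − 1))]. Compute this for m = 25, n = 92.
z(25, 92; 2, 2) ≤ (1/2)[25 + √(25² + 4·25·92·91)] = (1/2)[25 + √837825] = 470.1639

Kővári–Sós–Turán: let r_1, ..., r_25 be the row sums and z = Σ r_i the total number of 1s. Each pair of columns can share at most one row with both entries 1 (else a 2×2 all-ones block appears), so Σ_i C(r_i, 2) ≤ C(92, 2) = 4186. By convexity Σ_i C(r_i, 2) ≥ 25·C(z/25, 2) = z(z − 25)/(2·25), giving z² − 25z − 25·92·91 ≤ 0 and hence z ≤ (1/2)[25 + √(625 + 4·209300)] = (1/2)[25 + √837825] ≈ (1/2)(25 + 915.3278) = 470.1639.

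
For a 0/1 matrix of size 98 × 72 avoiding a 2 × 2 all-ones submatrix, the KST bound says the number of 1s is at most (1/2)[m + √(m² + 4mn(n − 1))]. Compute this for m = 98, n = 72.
z(98, 72; 2, 2) ≤ (1/2)[98 + √(98² + 4·98·72·71)] = (1/2)[98 + √2013508] = 758.4907

Kővári–Sós–Turán: let r_1, ..., r_98 be the row sums and z = Σ r_i the total number of 1s. Each pair of columns can share at most one row with both entries 1 (else a 2×2 all-ones block appears), so Σ_i C(r_i, 2) ≤ C(72, 2) = 2556. By convexity Σ_i C(r_i, 2) ≥ 98·C(z/98, 2) = z(z − 98)/(2·98), giving z² − 98z − 98·72·71 ≤ 0 and hence z ≤ (1/2)[98 + √(9604 + 4·500976)] = (1/2)[98 + √2013508] ≈ (1/2)(98 + 1418.9813) = 758.4907.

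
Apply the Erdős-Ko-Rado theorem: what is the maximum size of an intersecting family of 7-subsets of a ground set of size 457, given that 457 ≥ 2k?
max |F| = C(456, 6) = 12081275121916

The Erdős-Ko-Rado theorem states: for n ≥ 2k, an intersecting family of k-subsets of an n-element set has size at most C(n − 1, k − 1), with equality for 'star' families {A ⊆ [n] : |A| = k, i ∈ A} (fix an element i). For n = 457, k = 7: C(456, 6) = 12081275121916.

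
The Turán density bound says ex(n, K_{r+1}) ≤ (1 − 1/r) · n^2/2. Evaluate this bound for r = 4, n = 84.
Turán density bound = (3/4) · 84^2/2 = 2646

Turán's theorem: ex(n, K_{r+1}) is achieved by the complete r-partite Turán graph T(n, r) with parts as balanced as possible, and is at most (1 − 1/r) · n^2/2. For r = 4, n = 84: the density bound is (3/4) · 7056/2 = 2646. Since 4 ∣ 84, the Turán graph T(84, 4) has parts of equal size 21, and its edge count e(T(84, 4)) = 2646 attains the density bound exactly.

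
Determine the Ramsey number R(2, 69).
R(2, 69) = 69

R(2, k) = k for all k ≥ 2: in a 2-colouring of K_k, either some edge is red (a red K_2) or all edges are blue (a blue K_k). And K_{68} coloured all-blue has no blue K_69, so R(2, 69) > 68. Hence R(2, 69) = 69.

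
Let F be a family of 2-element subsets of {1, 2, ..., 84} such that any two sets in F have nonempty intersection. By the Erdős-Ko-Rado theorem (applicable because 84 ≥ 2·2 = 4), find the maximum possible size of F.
max |F| = C(83, 1) = 83

Erdős-Ko-Rado (1961): when n ≥ 2k, max |F| = C(n−1, k−1). The bound is attained by the star {A : i ∈ A} for any fixed i ∈ [n]. Here C(84−1, 2−1) = C(83, 1) = 83.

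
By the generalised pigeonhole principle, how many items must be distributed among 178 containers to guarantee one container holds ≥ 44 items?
n = (44 − 1)·178 + 1 = 7655

By the generalised pigeonhole principle, to guarantee some box contains ≥ r objects we need more than (r − 1) · k objects total. Threshold: n = (r − 1) · k + 1. With r = 44 and k = 178: n = 43 · 178 + 1 = 7654 + 1 = 7655. For n = 7654 = 43 · 178, we can put exactly 43 objects in every box, avoiding 44 in any single one — so 7655 is tight.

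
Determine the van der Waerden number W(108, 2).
W(108, 2) = 108 + 1 = 109

A 2-term AP is any pair of integers, so a monochromatic 2-AP exists iff some colour is used at least twice. With 108 colours, the colouring i ↦ i on {1, ..., 108} uses each colour once, avoiding any monochromatic pair, so W(108, 2) > 108. For {1, ..., 109}, pigeonhole forces two integers of the same colour, which form a monochromatic 2-AP. Hence W(108, 2) = 109.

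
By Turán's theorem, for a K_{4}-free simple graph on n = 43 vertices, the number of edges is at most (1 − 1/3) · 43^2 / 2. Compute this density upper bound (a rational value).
Turán density bound = (2/3) · 43^2/2 = 1849/3 ≈ 616.3333

Turán's theorem: ex(n, K_{r+1}) is achieved by the complete r-partite Turán graph T(n, r) with parts as balanced as possible, and is at most (1 − 1/r) · n^2/2. For r = 3, n = 43: the density bound is (2/3) · 1849/2 = 1849/3 ≈ 616.3333. The integer-valued extremum is e(T(43, 3)) = 616, which is strictly less than the density bound 1849/3 since 3 ∤ 43 (the parts of T(43, 3) cannot all be equal).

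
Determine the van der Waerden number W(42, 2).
W(42, 2) = 42 + 1 = 43

A 2-term AP is any pair of integers, so a monochromatic 2-AP exists iff some colour is used at least twice. With 42 colours, the colouring i ↦ i on {1, ..., 42} uses each colour once, avoiding any monochromatic pair, so W(42, 2) > 42. For {1, ..., 43}, pigeonhole forces two integers of the same colour, which form a monochromatic 2-AP. Hence W(42, 2) = 43.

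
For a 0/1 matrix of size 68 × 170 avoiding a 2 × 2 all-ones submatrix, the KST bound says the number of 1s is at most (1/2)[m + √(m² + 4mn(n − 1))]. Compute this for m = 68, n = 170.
z(68, 170; 2, 2) ≤ (1/2)[68 + √(68² + 4·68·170·169)] = (1/2)[68 + √7819184] = 1432.1402

Kővári–Sós–Turán: let r_1, ..., r_68 be the row sums and z = Σ r_i the total number of 1s. Each pair of columns can share at most one row with both entries 1 (else a 2×2 all-ones block appears), so Σ_i C(r_i, 2) ≤ C(170, 2) = 14365. By convexity Σ_i C(r_i, 2) ≥ 68·C(z/68, 2) = z(z − 68)/(2·68), giving z² − 68z − 68·170·169 ≤ 0 and hence z ≤ (1/2)[68 + √(4624 + 4·1953640)] = (1/2)[68 + √7819184] ≈ (1/2)(68 + 2796.2804) = 1432.1402.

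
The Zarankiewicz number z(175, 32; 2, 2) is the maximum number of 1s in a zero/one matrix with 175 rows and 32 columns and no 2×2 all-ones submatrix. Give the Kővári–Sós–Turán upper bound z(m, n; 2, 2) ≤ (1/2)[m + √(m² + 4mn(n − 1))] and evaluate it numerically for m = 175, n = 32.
z(175, 32; 2, 2) ≤ (1/2)[175 + √(175² + 4·175·32·31)] = (1/2)[175 + √725025] = 513.242

Kővári–Sós–Turán: let r_1, ..., r_175 be the row sums and z = Σ r_i the total number of 1s. Each pair of columns can share at most one row with both entries 1 (else a 2×2 all-ones block appears), so Σ_i C(r_i, 2) ≤ C(32, 2) = 496. By convexity Σ_i C(r_i, 2) ≥ 175·C(z/175, 2) = z(z − 175)/(2·175), giving z² − 175z − 175·32·31 ≤ 0 and hence z ≤ (1/2)[175 + √(30625 + 4·173600)] = (1/2)[175 + √725025] ≈ (1/2)(175 + 851.484) = 513.242.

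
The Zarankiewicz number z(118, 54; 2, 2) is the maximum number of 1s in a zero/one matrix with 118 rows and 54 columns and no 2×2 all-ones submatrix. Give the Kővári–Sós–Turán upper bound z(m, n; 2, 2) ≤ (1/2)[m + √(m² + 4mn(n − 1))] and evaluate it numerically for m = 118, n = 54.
z(118, 54; 2, 2) ≤ (1/2)[118 + √(118² + 4·118·54·53)] = (1/2)[118 + √1364788] = 643.1207

Kővári–Sós–Turán: let r_1, ..., r_118 be the row sums and z = Σ r_i the total number of 1s. Each pair of columns can share at most one row with both entries 1 (else a 2×2 all-ones block appears), so Σ_i C(r_i, 2) ≤ C(54, 2) = 1431. By convexity Σ_i C(r_i, 2) ≥ 118·C(z/118, 2) = z(z − 118)/(2·118), giving z² − 118z − 118·54·53 ≤ 0 and hence z ≤ (1/2)[118 + √(13924 + 4·337716)] = (1/2)[118 + √1364788] ≈ (1/2)(118 + 1168.2414) = 643.1207.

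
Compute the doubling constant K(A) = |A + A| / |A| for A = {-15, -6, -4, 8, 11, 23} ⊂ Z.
K = |A + A| / |A| = 20/6 = 10/3

Enumerate A + A = {a + b : a, b ∈ A}. With |A| = 6, there are |A|^2 = 36 ordered sum pairs; collecting distinct values, A + A = {-30, -21, -19, -12, -10, -8, -7, -4, 2, 4, 5, 7, 8, 16, 17, 19, 22, 31, 34, 46}, so |A + A| = 20. Thus K = 20/6 = 10/3. For comparison, the minimum possible |A + A| over all 6-element sets is 2·6 − 1 = 11 (so min K = 11/6), attained only by arithmetic progressions.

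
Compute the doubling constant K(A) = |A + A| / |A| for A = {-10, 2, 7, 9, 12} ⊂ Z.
K = |A + A| / |A| = 14/5

Enumerate A + A = {a + b : a, b ∈ A}. With |A| = 5, there are |A|^2 = 25 ordered sum pairs; collecting distinct values, A + A = {-20, -8, -3, -1, 2, 4, 9, 11, 14, 16, 18, 19, 21, 24}, so |A + A| = 14. Thus K = 14/5. For comparison, the minimum possible |A + A| over all 5-element sets is 2·5 − 1 = 9 (so min K = 9/5), attained only by arithmetic progressions.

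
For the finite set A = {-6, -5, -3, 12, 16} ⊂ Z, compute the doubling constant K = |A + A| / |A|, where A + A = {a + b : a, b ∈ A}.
K = |A + A| / |A| = 15/5 = 3

Enumerate A + A = {a + b : a, b ∈ A}. With |A| = 5, there are |A|^2 = 25 ordered sum pairs; collecting distinct values, A + A = {-12, -11, -10, -9, -8, -6, 6, 7, 9, 10, 11, 13, 24, 28, 32}, so |A + A| = 15. Thus K = 15/5 = 3. For comparison, the minimum possible |A + A| over all 5-element sets is 2·5 − 1 = 9 (so min K = 9/5), attained only by arithmetic progressions.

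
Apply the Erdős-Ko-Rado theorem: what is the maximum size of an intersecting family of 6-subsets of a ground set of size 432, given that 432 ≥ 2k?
max |F| = C(431, 5) = 121085855891

The Erdős-Ko-Rado theorem states: for n ≥ 2k, an intersecting family of k-subsets of an n-element set has size at most C(n − 1, k − 1), with equality for 'star' families {A ⊆ [n] : |A| = k, i ∈ A} (fix an element i). For n = 432, k = 6: C(431, 5) = 121085855891.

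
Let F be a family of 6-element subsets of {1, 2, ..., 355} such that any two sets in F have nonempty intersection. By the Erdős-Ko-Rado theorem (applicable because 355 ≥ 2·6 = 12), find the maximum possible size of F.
max |F| = C(354, 5) = 45031306320

Erdős-Ko-Rado (1961): when n ≥ 2k, max |F| = C(n−1, k−1). The bound is attained by the star {A : i ∈ A} for any fixed i ∈ [n]. Here C(355−1, 6−1) = C(354, 5) = 45031306320.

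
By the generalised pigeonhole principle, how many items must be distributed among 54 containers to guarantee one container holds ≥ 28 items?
n = (28 − 1)·54 + 1 = 1459

By the generalised pigeonhole principle, to guarantee some box contains ≥ r objects we need more than (r − 1) · k objects total. Threshold: n = (r − 1) · k + 1. With r = 28 and k = 54: n = 27 · 54 + 1 = 1458 + 1 = 1459. For n = 1458 = 27 · 54, we can put exactly 27 objects in every box, avoiding 28 in any single one — so 1459 is tight.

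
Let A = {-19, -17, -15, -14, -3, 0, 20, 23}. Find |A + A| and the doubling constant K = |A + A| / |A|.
K = |A + A| / |A| = 32/8 = 4

Enumerate A + A = {a + b : a, b ∈ A}. With |A| = 8, there are |A|^2 = 64 ordered sum pairs; collecting distinct values, A + A = {-38, -36, -34, -33, -32, -31, -30, -29, -28, -22, -20, -19, -18, -17, -15, -14, -6, -3, 0, 1, 3, 4, 5, 6, 8, 9, 17, 20, 23, 40, 43, 46}, so |A + A| = 32. Thus K = 32/8 = 4. For comparison, the minimum possible |A + A| over all 8-element sets is 2·8 − 1 = 15 (so min K = 15/8), attained only by arithmetic progressions.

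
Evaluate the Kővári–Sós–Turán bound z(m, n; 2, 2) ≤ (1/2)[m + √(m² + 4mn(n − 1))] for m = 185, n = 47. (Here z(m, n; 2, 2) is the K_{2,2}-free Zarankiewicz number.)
z(185, 47; 2, 2) ≤ (1/2)[185 + √(185² + 4·185·47·46)] = (1/2)[185 + √1634105] = 731.6606

Kővári–Sós–Turán: let r_1, ..., r_185 be the row sums and z = Σ r_i the total number of 1s. Each pair of columns can share at most one row with both entries 1 (else a 2×2 all-ones block appears), so Σ_i C(r_i, 2) ≤ C(47, 2) = 1081. By convexity Σ_i C(r_i, 2) ≥ 185·C(z/185, 2) = z(z − 185)/(2·185), giving z² − 185z − 185·47·46 ≤ 0 and hence z ≤ (1/2)[185 + √(34225 + 4·399970)] = (1/2)[185 + √1634105] ≈ (1/2)(185 + 1278.3212) = 731.6606.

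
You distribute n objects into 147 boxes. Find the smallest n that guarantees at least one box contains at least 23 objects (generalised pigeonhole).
n = (23 − 1)·147 + 1 = 3235

By the generalised pigeonhole principle, to guarantee some box contains ≥ r objects we need more than (r − 1) · k objects total. Threshold: n = (r − 1) · k + 1. With r = 23 and k = 147: n = 22 · 147 + 1 = 3234 + 1 = 3235. For n = 3234 = 22 · 147, we can put exactly 22 objects in every box, avoiding 23 in any single one — so 3235 is tight.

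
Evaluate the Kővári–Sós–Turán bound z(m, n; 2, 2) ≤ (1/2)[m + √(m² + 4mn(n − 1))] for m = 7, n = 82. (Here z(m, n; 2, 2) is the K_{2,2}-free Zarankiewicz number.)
z(7, 82; 2, 2) ≤ (1/2)[7 + √(7² + 4·7·82·81)] = (1/2)[7 + √186025] = 219.1531

Kővári–Sós–Turán: let r_1, ..., r_7 be the row sums and z = Σ r_i the total number of 1s. Each pair of columns can share at most one row with both entries 1 (else a 2×2 all-ones block appears), so Σ_i C(r_i, 2) ≤ C(82, 2) = 3321. By convexity Σ_i C(r_i, 2) ≥ 7·C(z/7, 2) = z(z − 7)/(2·7), giving z² − 7z − 7·82·81 ≤ 0 and hence z ≤ (1/2)[7 + √(49 + 4·46494)] = (1/2)[7 + √186025] ≈ (1/2)(7 + 431.3062) = 219.1531.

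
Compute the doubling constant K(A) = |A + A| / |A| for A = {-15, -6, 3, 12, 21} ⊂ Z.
K = |A + A| / |A| = 9/5

Enumerate A + A = {a + b : a, b ∈ A}. With |A| = 5, there are |A|^2 = 25 ordered sum pairs; collecting distinct values, A + A = {-30, -21, -12, -3, 6, 15, 24, 33, 42}, so |A + A| = 9. Thus K = 9/5. Here |A + A| = 2|A| − 1 = 9, the minimum possible — so K = 9/5 is minimal, which holds iff A is an arithmetic progression.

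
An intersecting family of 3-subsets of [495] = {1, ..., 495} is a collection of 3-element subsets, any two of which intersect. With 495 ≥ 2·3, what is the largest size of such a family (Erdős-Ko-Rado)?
max |F| = C(494, 2) = 121771

The Erdős-Ko-Rado theorem states: for n ≥ 2k, an intersecting family of k-subsets of an n-element set has size at most C(n − 1, k − 1), with equality for 'star' families {A ⊆ [n] : |A| = k, i ∈ A} (fix an element i). For n = 495, k = 3: C(494, 2) = 121771.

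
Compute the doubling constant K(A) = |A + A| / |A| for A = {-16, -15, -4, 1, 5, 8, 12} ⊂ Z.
K = |A + A| / |A| = 25/7

Enumerate A + A = {a + b : a, b ∈ A}. With |A| = 7, there are |A|^2 = 49 ordered sum pairs; collecting distinct values, A + A = {-32, -31, -30, -20, -19, -15, -14, -11, -10, -8, -7, -4, -3, 1, 2, 4, 6, 8, 9, 10, 13, 16, 17, 20, 24}, so |A + A| = 25. Thus K = 25/7. For comparison, the minimum possible |A + A| over all 7-element sets is 2·7 − 1 = 13 (so min K = 13/7), attained only by arithmetic progressions.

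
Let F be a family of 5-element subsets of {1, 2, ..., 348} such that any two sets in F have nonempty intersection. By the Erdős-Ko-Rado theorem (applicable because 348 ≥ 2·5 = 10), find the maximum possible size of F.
max |F| = C(347, 4) = 593706590

Erdős-Ko-Rado (1961): when n ≥ 2k, max |F| = C(n−1, k−1). The bound is attained by the star {A : i ∈ A} for any fixed i ∈ [n]. Here C(348−1, 5−1) = C(347, 4) = 593706590.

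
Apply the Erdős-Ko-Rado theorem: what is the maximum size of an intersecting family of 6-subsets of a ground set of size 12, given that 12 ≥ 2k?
max |F| = C(11, 5) = 462

The Erdős-Ko-Rado theorem states: for n ≥ 2k, an intersecting family of k-subsets of an n-element set has size at most C(n − 1, k − 1), with equality for 'star' families {A ⊆ [n] : |A| = k, i ∈ A} (fix an element i). For n = 12, k = 6: C(11, 5) = 462.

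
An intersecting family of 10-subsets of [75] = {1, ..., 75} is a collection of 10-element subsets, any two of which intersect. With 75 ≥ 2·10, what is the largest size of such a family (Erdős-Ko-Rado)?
max |F| = C(74, 9) = 110524147514

Erdős-Ko-Rado (1961): when n ≥ 2k, max |F| = C(n−1, k−1). The bound is attained by the star {A : i ∈ A} for any fixed i ∈ [n]. Here C(75−1, 10−1) = C(74, 9) = 110524147514.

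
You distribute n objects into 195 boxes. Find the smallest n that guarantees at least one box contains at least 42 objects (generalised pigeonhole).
n = (42 − 1)·195 + 1 = 7996

By the generalised pigeonhole principle, to guarantee some box contains ≥ r objects we need more than (r − 1) · k objects total. Threshold: n = (r − 1) · k + 1. With r = 42 and k = 195: n = 41 · 195 + 1 = 7995 + 1 = 7996. For n = 7995 = 41 · 195, we can put exactly 41 objects in every box, avoiding 42 in any single one — so 7996 is tight.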